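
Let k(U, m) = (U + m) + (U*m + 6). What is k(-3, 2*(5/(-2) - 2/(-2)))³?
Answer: 729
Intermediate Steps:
k(U, m) = 6 + U + m + U*m (k(U, m) = (U + m) + (6 + U*m) = 6 + U + m + U*m)
k(-3, 2*(5/(-2) - 2/(-2)))³ = (6 - 3 + 2*(5/(-2) - 2/(-2)) - 6*(5/(-2) - 2/(-2)))³ = (6 - 3 + 2*(5*(-½) - 2*(-½)) - 6*(5*(-½) - 2*(-½)))³ = (6 - 3 + 2*(-5/2 + 1) - 6*(-5/2 + 1))³ = (6 - 3 + 2*(-3/2) - 6*(-3)/2)³ = (6 - 3 - 3 - 3*(-3))³ = (6 - 3 - 3 + 9)³ = 9³ = 729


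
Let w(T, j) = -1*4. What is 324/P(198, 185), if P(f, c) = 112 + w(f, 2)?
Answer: 3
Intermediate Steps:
w(T, j) = -4
P(f, c) = 108 (P(f, c) = 112 - 4 = 108)
324/P(198, 185) = 324/108 = 324*(1/108) = 3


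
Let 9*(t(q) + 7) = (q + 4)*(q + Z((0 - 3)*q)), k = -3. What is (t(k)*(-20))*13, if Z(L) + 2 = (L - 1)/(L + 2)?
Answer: 192400/99 ≈ 1943.4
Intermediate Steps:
Z(L) = -2 + (-1 + L)/(2 + L) (Z(L) = -2 + (L - 1)/(L + 2) = -2 + (-1 + L)/(2 + L))
t(q) = -7 + (4 + q)*(q + (-5 + 3*q)/(2 - 3*q))/9 (t(q) = -7 + ((q + 4)*(q + (-5 - (0 - 3)*q)/(2 + (0 - 3)*q)))/9 = -7 + ((4 + q)*(q + (-5 - (-3)*q)/(2 - 3*q)))/9 = -7 + ((4 + q)*(q + (-5 + 3*q)/(2 - 3*q)))/9 = -7 + (4 + q)*(q + (-5 + 3*q)/(2 - 3*q))/9)
(t(k)*(-20))*13 = (((146 - 204*(-3) + 3*(-3)³ + 7*(-3)²)/(9*(-2 + 3*(-3))))*(-20))*13 = (((146 + 612 + 3*(-27) + 7*9)/(9*(-2 - 9)))*(-20))*13 = (((⅑)*(146 + 612 - 81 + 63)/(-11))*(-20))*13 = (((⅑)*(-1/11)*740)*(-20))*13 = -740/99*(-20)*13 = (14800/99)*13 = 192400/99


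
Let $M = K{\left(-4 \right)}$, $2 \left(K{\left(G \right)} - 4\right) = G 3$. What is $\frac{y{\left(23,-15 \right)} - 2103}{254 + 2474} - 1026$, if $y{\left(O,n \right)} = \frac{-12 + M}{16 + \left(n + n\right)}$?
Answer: $- \frac{1400515}{1364} \approx -1026.8$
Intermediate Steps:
$K{\left(G \right)} = 4 + \frac{3 G}{2}$ ($K{\left(G \right)} = 4 + \frac{G 3}{2} = 4 + \frac{3 G}{2}$)
$M = -2$ ($M = 4 + \frac{3}{2} \left(-4\right) = 4 - 6 = -2$)
$y{\left(O,n \right)} = - \frac{14}{16 + 2 n}$ ($y{\left(O,n \right)} = \frac{-12 - 2}{16 + \left(n + n\right)} = - \frac{14}{16 + 2 n}$)
$\frac{y{\left(23,-15 \right)} - 2103}{254 + 2474} - 1026 = \frac{- \frac{7}{8 - 15} - 2103}{254 + 2474} - 1026 = \frac{- \frac{7}{-7} - 2103}{2728} - 1026 = \left(\left(-7\right) \left(- \frac{1}{7}\right) - 2103\right) \frac{1}{2728} - 1026 = \left(1 - 2103\right) \frac{1}{2728} - 1026 = \left(-2102\right) \frac{1}{2728} - 1026 = - \frac{1051}{1364} - 1026 = - \frac{1400515}{1364}$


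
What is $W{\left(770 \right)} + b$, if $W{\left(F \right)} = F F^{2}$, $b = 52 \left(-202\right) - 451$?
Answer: $456522045$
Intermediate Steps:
$b = -10955$ ($b = -10504 - 451 = -10955$)
$W{\left(F \right)} = F^{3}$
$W{\left(770 \right)} + b = 770^{3} - 10955 = 456533000 - 10955 = 456522045$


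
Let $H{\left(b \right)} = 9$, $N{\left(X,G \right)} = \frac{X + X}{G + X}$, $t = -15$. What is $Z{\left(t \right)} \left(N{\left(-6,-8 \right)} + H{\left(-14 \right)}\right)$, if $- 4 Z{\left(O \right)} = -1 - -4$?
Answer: $- \frac{207}{28} \approx -7.3929$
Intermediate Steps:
$N{\left(X,G \right)} = \frac{2 X}{G + X}$
$Z{\left(O \right)} = - \frac{3}{4}$ ($Z{\left(O \right)} = - \frac{-1 - -4}{4} = - \frac{-1 + 4}{4} = \left(- \frac{1}{4}\right) 3 = - \frac{3}{4}$)
$Z{\left(t \right)} \left(N{\left(-6,-8 \right)} + H{\left(-14 \right)}\right) = - \frac{3 \left(2 \left(-6\right) \frac{1}{-8 - 6} + 9\right)}{4} = - \frac{3 \left(2 \left(-6\right) \frac{1}{-14} + 9\right)}{4} = - \frac{3 \left(2 \left(-6\right) \left(- \frac{1}{14}\right) + 9\right)}{4} = - \frac{3 \left(\frac{6}{7} + 9\right)}{4} = \left(- \frac{3}{4}\right) \frac{69}{7} = - \frac{207}{28}$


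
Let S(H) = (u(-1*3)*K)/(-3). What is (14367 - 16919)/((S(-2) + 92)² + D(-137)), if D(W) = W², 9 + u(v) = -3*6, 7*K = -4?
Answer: -125048/1289345 ≈ -0.096986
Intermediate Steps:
K = -4/7 (K = (⅐)*(-4) = -4/7 ≈ -0.57143)
u(v) = -27 (u(v) = -9 - 3*6 = -9 - 18 = -27)
S(H) = -36/7 (S(H) = -27*(-4/7)/(-3) = (108/7)*(-⅓) = -36/7)
(14367 - 16919)/((S(-2) + 92)² + D(-137)) = (14367 - 16919)/((-36/7 + 92)² + (-137)²) = -2552/((608/7)² + 18769) = -2552/(369664/49 + 18769) = -2552/1289345/49 = -2552*49/1289345 = -125048/1289345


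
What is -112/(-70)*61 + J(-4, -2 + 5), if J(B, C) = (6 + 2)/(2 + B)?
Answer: 468/5 ≈ 93.600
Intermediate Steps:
J(B, C) = 8/(2 + B)
-112/(-70)*61 + J(-4, -2 + 5) = -112/(-70)*61 + 8/(2 - 4) = -112*(-1/70)*61 + 8/(-2) = (8/5)*61 + 8*(-½) = 488/5 - 4 = 468/5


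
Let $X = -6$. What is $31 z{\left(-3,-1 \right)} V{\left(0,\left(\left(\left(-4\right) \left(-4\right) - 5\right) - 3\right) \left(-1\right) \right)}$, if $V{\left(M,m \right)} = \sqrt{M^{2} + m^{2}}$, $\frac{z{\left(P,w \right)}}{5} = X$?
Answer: $-7440$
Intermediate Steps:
$z{\left(P,w \right)} = -30$ ($z{\left(P,w \right)} = 5 \left(-6\right) = -30$)
$31 z{\left(-3,-1 \right)} V{\left(0,\left(\left(\left(-4\right) \left(-4\right) - 5\right) - 3\right) \left(-1\right) \right)} = 31 \left(-30\right) \sqrt{0^{2} + \left(\left(\left(\left(-4\right) \left(-4\right) - 5\right) - 3\right) \left(-1\right)\right)^{2}} = - 930 \sqrt{0 + \left(\left(\left(16 - 5\right) - 3\right) \left(-1\right)\right)^{2}} = - 930 \sqrt{0 + \left(\left(11 - 3\right) \left(-1\right)\right)^{2}} = - 930 \sqrt{0 + \left(8 \left(-1\right)\right)^{2}} = - 930 \sqrt{0 + \left(-8\right)^{2}} = - 930 \sqrt{0 + 64} = - 930 \sqrt{64} = \left(-930\right) 8 = -7440$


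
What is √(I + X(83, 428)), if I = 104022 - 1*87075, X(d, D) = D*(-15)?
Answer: 11*√87 ≈ 102.60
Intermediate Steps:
X(d, D) = -15*D
I = 16947 (I = 104022 - 87075 = 16947)
√(I + X(83, 428)) = √(16947 - 15*428) = √(16947 - 6420) = √10527 = 11*√87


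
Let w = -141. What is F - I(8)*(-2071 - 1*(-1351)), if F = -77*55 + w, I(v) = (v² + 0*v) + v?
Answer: 47464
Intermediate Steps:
I(v) = v + v² (I(v) = (v² + 0) + v = v² + v = v + v²)
F = -4376 (F = -77*55 - 141 = -4235 - 141 = -4376)
F - I(8)*(-2071 - 1*(-1351)) = -4376 - 8*(1 + 8)*(-2071 - 1*(-1351)) = -4376 - 8*9*(-2071 + 1351) = -4376 - 72*(-720) = -4376 - 1*(-51840) = -4376 + 51840 = 47464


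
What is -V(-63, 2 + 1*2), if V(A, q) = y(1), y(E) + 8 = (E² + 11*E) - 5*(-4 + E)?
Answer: -19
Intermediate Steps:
y(E) = 12 + E² + 6*E (y(E) = -8 + ((E² + 11*E) - 5*(-4 + E)) = -8 + ((E² + 11*E) + (20 - 5*E)) = -8 + (20 + E² + 6*E) = 12 + E² + 6*E)
V(A, q) = 19 (V(A, q) = 12 + 1² + 6*1 = 12 + 1 + 6 = 19)
-V(-63, 2 + 1*2) = -1*19 = -19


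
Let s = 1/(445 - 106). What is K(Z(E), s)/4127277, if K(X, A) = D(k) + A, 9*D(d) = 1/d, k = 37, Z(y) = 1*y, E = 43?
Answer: 32/22186472319 ≈ 1.4423e-9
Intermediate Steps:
Z(y) = y
s = 1/339 ≈ 0.0029499
D(d) = 1/(9*d)
K(X, A) = 1/333 + A (K(X, A) = (⅑)/37 + A = (⅑)*(1/37) + A = 1/333 + A)
K(Z(E), s)/4127277 = (1/333 + 1/339)/4127277 = (224/37629)*(1/4127277) = 32/22186472319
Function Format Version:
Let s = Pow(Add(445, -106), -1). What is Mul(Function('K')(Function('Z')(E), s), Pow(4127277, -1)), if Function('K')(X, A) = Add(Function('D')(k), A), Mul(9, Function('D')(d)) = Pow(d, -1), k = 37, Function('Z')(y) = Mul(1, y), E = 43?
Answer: Rational(32, 22186472319) ≈ 1.4423e-9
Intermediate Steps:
Function('Z')(y) = y
s = Rational(1, 339) (s = Pow(339, -1) = Rational(1, 339) ≈ 0.0029499)
Function('D')(d) = Mul(Rational(1, 9), Pow(d, -1))
Function('K')(X, A) = Add(Rational(1, 333), A) (Function('K')(X, A) = Add(Mul(Rational(1, 9), Pow(37, -1)), A) = Add(Mul(Rational(1, 9), Rational(1, 37)), A) = Add(Rational(1, 333), A))
Mul(Function('K')(Function('Z')(E), s), Pow(4127277, -1)) = Mul(Add(Rational(1, 333), Rational(1, 339)), Pow(4127277, -1)) = Mul(Rational(224, 37629), Rational(1, 4127277)) = Rational(32, 22186472319)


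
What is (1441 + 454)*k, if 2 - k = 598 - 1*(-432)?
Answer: -1948060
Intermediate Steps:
k = -1028 (k = 2 - (598 - 1*(-432)) = 2 - (598 + 432) = 2 - 1*1030 = 2 - 1030 = -1028)
(1441 + 454)*k = (1441 + 454)*(-1028) = 1895*(-1028) = -1948060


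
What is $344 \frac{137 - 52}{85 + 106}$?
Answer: $\frac{29240}{191} \approx 153.09$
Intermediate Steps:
$344 \frac{137 - 52}{85 + 106} = 344 \cdot \frac{85}{191} = \frac{29240}{191}$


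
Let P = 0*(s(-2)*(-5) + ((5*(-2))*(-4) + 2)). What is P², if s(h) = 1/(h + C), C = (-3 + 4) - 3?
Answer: 0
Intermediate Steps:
C = -2 (C = 1 - 3 = -2)
s(h) = 1/(-2 + h) (s(h) = 1/(h - 2) = 1/(-2 + h))
P = 0 (P = 0*(-5/(-2 - 2) + ((5*(-2))*(-4) + 2)) = 0*(-5/(-4) + (-10*(-4) + 2)) = 0*(-¼*(-5) + (40 + 2)) = 0*(5/4 + 42) = 0*(173/4) = 0)
P² = 0² = 0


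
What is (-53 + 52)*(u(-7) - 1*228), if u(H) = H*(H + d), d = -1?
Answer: 172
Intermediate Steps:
u(H) = H*(-1 + H) (u(H) = H*(H - 1) = H*(-1 + H))
(-53 + 52)*(u(-7) - 1*228) = (-53 + 52)*(-7*(-1 - 7) - 1*228) = -(-7*(-8) - 228) = -(56 - 228) = -1*(-172) = 172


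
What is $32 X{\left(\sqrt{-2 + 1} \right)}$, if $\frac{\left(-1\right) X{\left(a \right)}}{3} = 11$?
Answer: $-1056$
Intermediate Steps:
$X{\left(a \right)} = -33$ ($X{\left(a \right)} = \left(-3\right) 11 = -33$)
$32 X{\left(\sqrt{-2 + 1} \right)} = 32 \left(-33\right) = -1056$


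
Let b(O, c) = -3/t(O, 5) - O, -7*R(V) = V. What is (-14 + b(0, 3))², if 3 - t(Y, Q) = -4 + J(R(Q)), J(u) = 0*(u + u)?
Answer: 10201/49 ≈ 208.18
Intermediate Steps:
R(V) = -V/7
J(u) = 0 (J(u) = 0*(2*u) = 0)
t(Y, Q) = 7 (t(Y, Q) = 3 - (-4 + 0) = 3 - 1*(-4) = 3 + 4 = 7)
b(O, c) = -3/7 - O
(-14 + b(0, 3))² = (-14 + (-3/7 - 1*0))² = (-14 + (-3/7 + 0))² = (-14 - 3/7)² = (-101/7)² = 10201/49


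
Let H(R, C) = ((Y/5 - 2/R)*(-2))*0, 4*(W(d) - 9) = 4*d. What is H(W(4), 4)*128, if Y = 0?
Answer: 0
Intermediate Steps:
W(d) = 9 + d (W(d) = 9 + (4*d)/4 = 9 + d)
H(R, C) = 0 (H(R, C) = ((0/5 - 2/R)*(-2))*0 = ((0*(⅕) - 2/R)*(-2))*0 = ((0 - 2/R)*(-2))*0 = (-2/R*(-2))*0 = (4/R)*0 = 0)
H(W(4), 4)*128 = 0*128 = 0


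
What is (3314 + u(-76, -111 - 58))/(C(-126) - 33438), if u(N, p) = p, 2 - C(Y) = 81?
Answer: -3145/33517 ≈ -0.093833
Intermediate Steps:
C(Y) = -79 (C(Y) = 2 - 1*81 = 2 - 81 = -79)
(3314 + u(-76, -111 - 58))/(C(-126) - 33438) = (3314 + (-111 - 58))/(-79 - 33438) = (3314 - 169)/(-33517) = 3145*(-1/33517) = -3145/33517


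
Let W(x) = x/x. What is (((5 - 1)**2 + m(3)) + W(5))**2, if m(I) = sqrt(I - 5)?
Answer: (17 + I*sqrt(2))**2 ≈ 287.0 + 48.083*I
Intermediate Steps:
W(x) = 1
m(I) = sqrt(-5 + I)
(((5 - 1)**2 + m(3)) + W(5))**2 = (((5 - 1)**2 + sqrt(-5 + 3)) + 1)**2 = ((4**2 + sqrt(-2)) + 1)**2 = ((16 + I*sqrt(2)) + 1)**2 = (17 + I*sqrt(2))**2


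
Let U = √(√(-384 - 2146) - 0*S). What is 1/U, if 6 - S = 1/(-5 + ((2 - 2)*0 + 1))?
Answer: -2530^(¾)*I^(3/2)/2530 ≈ 0.099702 - 0.099702*I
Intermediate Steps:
S = 25/4 (S = 6 - 1/(-5 + ((2 - 2)*0 + 1)) = 6 - 1/(-5 + (0*0 + 1)) = 6 - 1/(-5 + (0 + 1)) = 6 - 1/(-5 + 1) = 6 - 1/(-4) = 6 - 1*(-¼) = 6 + ¼ = 25/4 ≈ 6.2500)
U = 2530^(¼)*√I (U = √(√(-384 - 2146) - 0*25/4) = √(√(-2530) - 223*0) = √(I*√2530 + 0) = √(I*√2530) = 2530^(¼)*√I ≈ 5.0149 + 5.0149*I)
1/U = 1/(2530^(¼)*√I) = -2530^(¾)*I^(3/2)/2530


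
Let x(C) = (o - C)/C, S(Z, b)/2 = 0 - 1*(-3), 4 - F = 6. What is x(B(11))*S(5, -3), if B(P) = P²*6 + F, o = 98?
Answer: -939/181 ≈ -5.1878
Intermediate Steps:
F = -2 (F = 4 - 1*6 = 4 - 6 = -2)
S(Z, b) = 6 (S(Z, b) = 2*(0 - 1*(-3)) = 2*(0 + 3) = 2*3 = 6)
B(P) = -2 + 6*P² (B(P) = P²*6 - 2 = 6*P² - 2 = -2 + 6*P²)
x(C) = (98 - C)/C
x(B(11))*S(5, -3) = ((98 - (-2 + 6*11²))/(-2 + 6*11²))*6 = ((98 - (-2 + 6*121))/(-2 + 6*121))*6 = ((98 - (-2 + 726))/(-2 + 726))*6 = ((98 - 1*724)/724)*6 = ((98 - 724)/724)*6 = ((1/724)*(-626))*6 = -313/362*6 = -939/181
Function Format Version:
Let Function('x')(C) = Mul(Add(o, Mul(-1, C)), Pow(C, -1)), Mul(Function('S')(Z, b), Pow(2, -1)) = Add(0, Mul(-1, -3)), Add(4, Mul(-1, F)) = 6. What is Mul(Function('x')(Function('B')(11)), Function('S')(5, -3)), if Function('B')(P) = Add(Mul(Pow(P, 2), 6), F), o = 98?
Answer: Rational(-939, 181) ≈ -5.1878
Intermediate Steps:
F = -2 (F = Add(4, Mul(-1, 6)) = Add(4, -6) = -2)
Function('S')(Z, b) = 6 (Function('S')(Z, b) = Mul(2, Add(0, Mul(-1, -3))) = Mul(2, Add(0, 3)) = Mul(2, 3) = 6)
Function('B')(P) = Add(-2, Mul(6, Pow(P, 2))) (Function('B')(P) = Add(Mul(Pow(P, 2), 6), -2) = Add(Mul(6, Pow(P, 2)), -2) = Add(-2, Mul(6, Pow(P, 2))))
Function('x')(C) = Mul(Pow(C, -1), Add(98, Mul(-1, C))) (Function('x')(C) = Mul(Add(98, Mul(-1, C)), Pow(C, -1)) = Mul(Pow(C, -1), Add(98, Mul(-1, C))))
Mul(Function('x')(Function('B')(11)), Function('S')(5, -3)) = Mul(Mul(Pow(Add(-2, Mul(6, Pow(11, 2))), -1), Add(98, Mul(-1, Add(-2, Mul(6, Pow(11, 2)))))), 6) = Mul(Mul(Pow(Add(-2, Mul(6, 121)), -1), Add(98, Mul(-1, Add(-2, Mul(6, 121))))), 6) = Mul(Mul(Pow(Add(-2, 726), -1), Add(98, Mul(-1, Add(-2, 726)))), 6) = Mul(Mul(Pow(724, -1), Add(98, Mul(-1, 724))), 6) = Mul(Mul(Rational(1, 724), Add(98, -724)), 6) = Mul(Mul(Rational(1, 724), -626), 6) = Mul(Rational(-313, 362), 6) = Rational(-939, 181)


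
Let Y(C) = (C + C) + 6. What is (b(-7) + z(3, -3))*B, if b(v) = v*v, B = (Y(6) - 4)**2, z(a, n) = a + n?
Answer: 9604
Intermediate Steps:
Y(C) = 6 + 2*C (Y(C) = 2*C + 6 = 6 + 2*C)
B = 196 (B = ((6 + 2*6) - 4)**2 = ((6 + 12) - 4)**2 = (18 - 4)**2 = 14**2 = 196)
b(v) = v**2
(b(-7) + z(3, -3))*B = ((-7)**2 + (3 - 3))*196 = (49 + 0)*196 = 49*196 = 9604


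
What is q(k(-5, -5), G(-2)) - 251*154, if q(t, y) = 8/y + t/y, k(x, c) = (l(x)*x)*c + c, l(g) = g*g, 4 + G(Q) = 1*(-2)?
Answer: -116276/3 ≈ -38759.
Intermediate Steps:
G(Q) = -6 (G(Q) = -4 + 1*(-2) = -4 - 2 = -6)
l(g) = g²
k(x, c) = c + c*x³ (k(x, c) = (x²*x)*c + c = x³*c + c = c*x³ + c = c + c*x³)
q(k(-5, -5), G(-2)) - 251*154 = (8 - 5*(1 + (-5)³))/(-6) - 251*154 = -(8 - 5*(1 - 125))/6 - 38654 = -(8 - 5*(-124))/6 - 38654 = -(8 + 620)/6 - 38654 = -⅙*628 - 38654 = -314/3 - 38654 = -116276/3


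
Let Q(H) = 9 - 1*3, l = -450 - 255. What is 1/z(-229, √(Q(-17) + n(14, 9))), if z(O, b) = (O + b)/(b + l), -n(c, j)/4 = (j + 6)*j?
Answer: 161979/52975 + 476*I*√534/52975 ≈ 3.0577 + 0.20764*I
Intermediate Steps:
l = -705
n(c, j) = -4*j*(6 + j) (n(c, j) = -4*(j + 6)*j = -4*(6 + j)*j = -4*j*(6 + j))
Q(H) = 6 (Q(H) = 9 - 3 = 6)
z(O, b) = (O + b)/(-705 + b) (z(O, b) = (O + b)/(b - 705) = (O + b)/(-705 + b))
1/z(-229, √(Q(-17) + n(14, 9))) = 1/((-229 + √(6 - 4*9*(6 + 9)))/(-705 + √(6 - 4*9*(6 + 9)))) = 1/((-229 + √(6 - 4*9*15))/(-705 + √(6 - 4*9*15))) = 1/((-229 + √(6 - 540))/(-705 + √(6 - 540))) = 1/((-229 + √(-534))/(-705 + √(-534))) = 1/((-229 + I*√534)/(-705 + I*√534)) = (-705 + I*√534)/(-229 + I*√534)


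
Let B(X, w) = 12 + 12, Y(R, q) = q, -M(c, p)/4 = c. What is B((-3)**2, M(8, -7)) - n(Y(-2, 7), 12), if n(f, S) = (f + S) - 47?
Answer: 52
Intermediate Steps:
M(c, p) = -4*c
n(f, S) = -47 + S + f (n(f, S) = (S + f) - 47 = -47 + S + f)
B(X, w) = 24
B((-3)**2, M(8, -7)) - n(Y(-2, 7), 12) = 24 - (-47 + 12 + 7) = 24 - 1*(-28) = 24 + 28 = 52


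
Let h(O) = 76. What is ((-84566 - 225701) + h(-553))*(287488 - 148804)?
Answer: -43018528644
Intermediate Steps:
((-84566 - 225701) + h(-553))*(287488 - 148804) = ((-84566 - 225701) + 76)*(287488 - 148804) = (-310267 + 76)*138684 = -310191*138684 = -43018528644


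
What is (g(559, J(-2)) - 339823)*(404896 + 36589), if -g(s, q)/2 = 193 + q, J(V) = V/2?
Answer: -150196287395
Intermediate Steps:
J(V) = V/2 (J(V) = V*(½) = V/2)
g(s, q) = -386 - 2*q (g(s, q) = -2*(193 + q) = -386 - 2*q)
(g(559, J(-2)) - 339823)*(404896 + 36589) = ((-386 - (-2)) - 339823)*(404896 + 36589) = ((-386 - 2*(-1)) - 339823)*441485 = ((-386 + 2) - 339823)*441485 = (-384 - 339823)*441485 = -340207*441485 = -150196287395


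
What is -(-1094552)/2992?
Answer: 136819/374 ≈ 365.83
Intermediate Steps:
-(-1094552)/2992 = -1516*(-361/1496) = 136819/374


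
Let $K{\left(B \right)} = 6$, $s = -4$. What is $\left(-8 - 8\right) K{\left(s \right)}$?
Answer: $-96$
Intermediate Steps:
$\left(-8 - 8\right) K{\left(s \right)} = \left(-8 - 8\right) 6 = \left(-16\right) 6 = -96$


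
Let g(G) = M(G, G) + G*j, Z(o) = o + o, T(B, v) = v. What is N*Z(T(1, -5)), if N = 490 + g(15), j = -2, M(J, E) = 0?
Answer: -4600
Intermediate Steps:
Z(o) = 2*o
g(G) = -2*G (g(G) = 0 + G*(-2) = 0 - 2*G = -2*G)
N = 460 (N = 490 - 2*15 = 490 - 30 = 460)
N*Z(T(1, -5)) = 460*(2*(-5)) = 460*(-10) = -4600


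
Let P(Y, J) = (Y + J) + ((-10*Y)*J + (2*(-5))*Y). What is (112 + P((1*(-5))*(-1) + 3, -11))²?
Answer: 826281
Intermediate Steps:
P(Y, J) = J - 9*Y - 10*J*Y (P(Y, J) = (J + Y) + (-10*J*Y - 10*Y) = (J + Y) + (-10*Y - 10*J*Y) = J - 9*Y - 10*J*Y)
(112 + P((1*(-5))*(-1) + 3, -11))² = (112 + (-11 - 9*((1*(-5))*(-1) + 3) - 10*(-11)*((1*(-5))*(-1) + 3)))² = (112 + (-11 - 9*(-5*(-1) + 3) - 10*(-11)*(-5*(-1) + 3)))² = (112 + (-11 - 9*(5 + 3) - 10*(-11)*(5 + 3)))² = (112 + (-11 - 9*8 - 10*(-11)*8))² = (112 + (-11 - 72 + 880))² = (112 + 797)² = 909² = 826281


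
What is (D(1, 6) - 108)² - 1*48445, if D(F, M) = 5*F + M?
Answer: -39036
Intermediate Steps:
D(F, M) = M + 5*F
(D(1, 6) - 108)² - 1*48445 = ((6 + 5*1) - 108)² - 1*48445 = ((6 + 5) - 108)² - 48445 = (11 - 108)² - 48445 = (-97)² - 48445 = 9409 - 48445 = -39036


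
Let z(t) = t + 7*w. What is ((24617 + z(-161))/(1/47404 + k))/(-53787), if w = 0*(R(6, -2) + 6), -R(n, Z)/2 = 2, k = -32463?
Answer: 386437408/27590508718379 ≈ 1.4006e-5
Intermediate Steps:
R(n, Z) = -4 (R(n, Z) = -2*2 = -4)
w = 0 (w = 0*(-4 + 6) = 0*2 = 0)
z(t) = t (z(t) = t + 7*0 = t + 0 = t)
((24617 + z(-161))/(1/47404 + k))/(-53787) = ((24617 - 161)/(1/47404 - 32463))/(-53787) = (24456/(1/47404 - 32463))*(-1/53787) = (24456/(-1538876051/47404))*(-1/53787) = (24456*(-47404/1538876051))*(-1/53787) = -1159312224/1538876051*(-1/53787) = 386437408/27590508718379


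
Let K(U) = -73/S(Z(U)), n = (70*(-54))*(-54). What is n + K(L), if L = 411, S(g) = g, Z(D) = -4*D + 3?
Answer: 334960993/1641 ≈ 2.0412e+5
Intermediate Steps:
Z(D) = 3 - 4*D
n = 204120 (n = -3780*(-54) = 204120)
K(U) = -73/(3 - 4*U)
n + K(L) = 204120 + 73/(-3 + 4*411) = 204120 + 73/(-3 + 1644) = 204120 + 73/1641 = 334960993/1641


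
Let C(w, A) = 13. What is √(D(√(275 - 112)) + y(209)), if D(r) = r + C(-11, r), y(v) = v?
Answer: √(222 + √163) ≈ 15.322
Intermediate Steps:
D(r) = 13 + r (D(r) = r + 13 = 13 + r)
√(D(√(275 - 112)) + y(209)) = √((13 + √(275 - 112)) + 209) = √((13 + √163) + 209) = √(222 + √163)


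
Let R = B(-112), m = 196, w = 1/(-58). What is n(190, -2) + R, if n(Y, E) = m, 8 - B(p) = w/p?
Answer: 1325183/6496 ≈ 204.00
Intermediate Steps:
w = -1/58 ≈ -0.017241
B(p) = 8 + 1/(58*p) (B(p) = 8 - (-1)/(58*p) = 8 + 1/(58*p))
n(Y, E) = 196
R = 51967/6496 (R = 8 + (1/58)/(-112) = 8 + (1/58)*(-1/112) = 8 - 1/6496 = 51967/6496 ≈ 7.9998)
n(190, -2) + R = 196 + 51967/6496 = 1325183/6496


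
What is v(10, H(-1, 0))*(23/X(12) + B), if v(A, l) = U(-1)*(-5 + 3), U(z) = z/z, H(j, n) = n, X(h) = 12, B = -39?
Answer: 445/6 ≈ 74.167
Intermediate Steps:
U(z) = 1
v(A, l) = -2 (v(A, l) = 1*(-5 + 3) = 1*(-2) = -2)
v(10, H(-1, 0))*(23/X(12) + B) = -2*(23/12 - 39) = -2*(-445/12) = 445/6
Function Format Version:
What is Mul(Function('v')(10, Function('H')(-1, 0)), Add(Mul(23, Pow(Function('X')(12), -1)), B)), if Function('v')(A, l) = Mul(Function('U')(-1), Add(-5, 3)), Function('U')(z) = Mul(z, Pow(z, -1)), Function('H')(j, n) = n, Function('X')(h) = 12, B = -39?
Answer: Rational(445, 6) ≈ 74.167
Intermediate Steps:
Function('U')(z) = 1
Function('v')(A, l) = -2 (Function('v')(A, l) = Mul(1, Add(-5, 3)) = Mul(1, -2) = -2)
Mul(Function('v')(10, Function('H')(-1, 0)), Add(Mul(23, Pow(Function('X')(12), -1)), B)) = Mul(-2, Add(Mul(23, Pow(12, -1)), -39)) = Mul(-2, Add(Mul(23, Rational(1, 12)), -39)) = Mul(-2, Add(Rational(23, 12), -39)) = Mul(-2, Rational(-445, 12)) = Rational(445, 6)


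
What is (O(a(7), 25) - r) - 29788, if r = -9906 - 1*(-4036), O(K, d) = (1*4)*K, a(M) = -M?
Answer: -23946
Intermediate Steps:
O(K, d) = 4*K
r = -5870 (r = -9906 + 4036 = -5870)
(O(a(7), 25) - r) - 29788 = (4*(-1*7) - 1*(-5870)) - 29788 = (4*(-7) + 5870) - 29788 = (-28 + 5870) - 29788 = 5842 - 29788 = -23946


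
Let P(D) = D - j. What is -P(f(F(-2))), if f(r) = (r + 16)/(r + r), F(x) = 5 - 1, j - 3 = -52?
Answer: -103/2 ≈ -51.500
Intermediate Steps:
j = -49 (j = 3 - 52 = -49)
F(x) = 4
f(r) = (16 + r)/(2*r) (f(r) = (16 + r)/((2*r)) = (16 + r)*(1/(2*r)) = (16 + r)/(2*r))
P(D) = 49 + D (P(D) = D - 1*(-49) = D + 49 = 49 + D)
-P(f(F(-2))) = -(49 + (½)*(16 + 4)/4) = -(49 + (½)*(¼)*20) = -(49 + 5/2) = -1*103/2 = -103/2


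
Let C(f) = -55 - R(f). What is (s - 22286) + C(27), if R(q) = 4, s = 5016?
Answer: -17329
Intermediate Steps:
C(f) = -59 (C(f) = -55 - 1*4 = -55 - 4 = -59)
(s - 22286) + C(27) = (5016 - 22286) - 59 = -17270 - 59 = -17329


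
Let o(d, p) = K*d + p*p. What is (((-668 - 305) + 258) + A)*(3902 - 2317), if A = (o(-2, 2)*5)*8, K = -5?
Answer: -245675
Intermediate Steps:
o(d, p) = p² - 5*d (o(d, p) = -5*d + p*p = -5*d + p² = p² - 5*d)
A = 560 (A = ((2² - 5*(-2))*5)*8 = ((4 + 10)*5)*8 = (14*5)*8 = 70*8 = 560)
(((-668 - 305) + 258) + A)*(3902 - 2317) = (((-668 - 305) + 258) + 560)*(3902 - 2317) = ((-973 + 258) + 560)*1585 = (-715 + 560)*1585 = -155*1585 = -245675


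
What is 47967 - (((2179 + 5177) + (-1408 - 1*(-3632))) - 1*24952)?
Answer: 63339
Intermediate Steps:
47967 - (((2179 + 5177) + (-1408 - 1*(-3632))) - 1*24952) = 47967 - ((7356 + (-1408 + 3632)) - 24952) = 47967 - ((7356 + 2224) - 24952) = 47967 - (9580 - 24952) = 47967 - 1*(-15372) = 47967 + 15372 = 63339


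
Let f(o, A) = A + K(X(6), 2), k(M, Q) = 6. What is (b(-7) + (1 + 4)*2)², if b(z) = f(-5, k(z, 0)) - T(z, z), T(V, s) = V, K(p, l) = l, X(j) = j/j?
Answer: 625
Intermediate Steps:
X(j) = 1
f(o, A) = 2 + A (f(o, A) = A + 2 = 2 + A)
b(z) = 8 - z (b(z) = (2 + 6) - z = 8 - z)
(b(-7) + (1 + 4)*2)² = ((8 - 1*(-7)) + (1 + 4)*2)² = ((8 + 7) + 5*2)² = (15 + 10)² = 25² = 625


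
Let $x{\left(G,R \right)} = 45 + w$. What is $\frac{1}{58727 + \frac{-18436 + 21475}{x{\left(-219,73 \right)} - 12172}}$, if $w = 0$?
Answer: $\frac{12127}{712179290} \approx 1.7028 \cdot 10^{-5}$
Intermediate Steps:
$x{\left(G,R \right)} = 45$ ($x{\left(G,R \right)} = 45 + 0 = 45$)
$\frac{1}{58727 + \frac{-18436 + 21475}{x{\left(-219,73 \right)} - 12172}} = \frac{1}{58727 + \frac{-18436 + 21475}{45 - 12172}} = \frac{1}{58727 + \frac{3039}{-12127}} = \frac{1}{58727 + 3039 \left(- \frac{1}{12127}\right)} = \frac{1}{58727 - \frac{3039}{12127}} = \frac{1}{\frac{712179290}{12127}} = \frac{12127}{712179290}$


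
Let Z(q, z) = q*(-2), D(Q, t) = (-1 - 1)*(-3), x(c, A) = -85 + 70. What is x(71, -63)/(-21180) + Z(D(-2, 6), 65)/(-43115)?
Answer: 60059/60878380 ≈ 0.00098654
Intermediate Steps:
x(c, A) = -15
D(Q, t) = 6 (D(Q, t) = -2*(-3) = 6)
Z(q, z) = -2*q
x(71, -63)/(-21180) + Z(D(-2, 6), 65)/(-43115) = -15/(-21180) - 2*6/(-43115) = -15*(-1/21180) - 12*(-1/43115) = 1/1412 + 12/43115 = 60059/60878380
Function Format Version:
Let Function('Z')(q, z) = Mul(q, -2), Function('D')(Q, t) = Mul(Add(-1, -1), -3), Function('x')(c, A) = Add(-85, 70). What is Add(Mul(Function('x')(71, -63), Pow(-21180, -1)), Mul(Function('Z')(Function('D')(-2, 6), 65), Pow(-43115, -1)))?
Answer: Rational(60059, 60878380) ≈ 0.00098654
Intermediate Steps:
Function('x')(c, A) = -15
Function('D')(Q, t) = 6 (Function('D')(Q, t) = Mul(-2, -3) = 6)
Function('Z')(q, z) = Mul(-2, q)
Add(Mul(Function('x')(71, -63), Pow(-21180, -1)), Mul(Function('Z')(Function('D')(-2, 6), 65), Pow(-43115, -1))) = Add(Mul(-15, Pow(-21180, -1)), Mul(Mul(-2, 6), Pow(-43115, -1))) = Add(Mul(-15, Rational(-1, 21180)), Mul(-12, Rational(-1, 43115))) = Add(Rational(1, 1412), Rational(12, 43115)) = Rational(60059, 60878380)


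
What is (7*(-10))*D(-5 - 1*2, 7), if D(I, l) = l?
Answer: -490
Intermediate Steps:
(7*(-10))*D(-5 - 1*2, 7) = (7*(-10))*7 = -70*7 = -490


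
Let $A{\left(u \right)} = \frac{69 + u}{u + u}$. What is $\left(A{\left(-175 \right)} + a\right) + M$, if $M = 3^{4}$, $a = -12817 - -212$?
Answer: $- \frac{2191647}{175} \approx -12524.0$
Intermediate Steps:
$a = -12605$ ($a = -12817 + 212 = -12605$)
$A{\left(u \right)} = \frac{69 + u}{2 u}$
$M = 81$
$\left(A{\left(-175 \right)} + a\right) + M = \left(\frac{69 - 175}{2 \left(-175\right)} - 12605\right) + 81 = \left(\frac{1}{2} \left(- \frac{1}{175}\right) \left(-106\right) - 12605\right) + 81 = \left(\frac{53}{175} - 12605\right) + 81 = - \frac{2205822}{175} + 81 = - \frac{2191647}{175}$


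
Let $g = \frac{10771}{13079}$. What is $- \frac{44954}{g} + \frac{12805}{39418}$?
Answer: $- \frac{23175807858333}{424571278} \approx -54586.0$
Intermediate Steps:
$g = \frac{10771}{13079}$ ($g = 10771 \cdot \frac{1}{13079} = \frac{10771}{13079} \approx 0.82353$)
$- \frac{44954}{g} + \frac{12805}{39418} = - \frac{44954}{\frac{10771}{13079}} + \frac{12805}{39418} = \left(-44954\right) \frac{13079}{10771} + 12805 \cdot \frac{1}{39418} = - \frac{587953366}{10771} + \frac{12805}{39418} = - \frac{23175807858333}{424571278}$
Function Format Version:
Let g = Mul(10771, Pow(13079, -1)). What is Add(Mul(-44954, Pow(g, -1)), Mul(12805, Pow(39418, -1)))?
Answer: Rational(-23175807858333, 424571278) ≈ -54586.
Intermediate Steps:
g = Rational(10771, 13079) (g = Mul(10771, Rational(1, 13079)) = Rational(10771, 13079) ≈ 0.82353)
Add(Mul(-44954, Pow(g, -1)), Mul(12805, Pow(39418, -1))) = Add(Mul(-44954, Pow(Rational(10771, 13079), -1)), Mul(12805, Pow(39418, -1))) = Add(Mul(-44954, Rational(13079, 10771)), Mul(12805, Rational(1, 39418))) = Add(Rational(-587953366, 10771), Rational(12805, 39418)) = Rational(-23175807858333, 424571278)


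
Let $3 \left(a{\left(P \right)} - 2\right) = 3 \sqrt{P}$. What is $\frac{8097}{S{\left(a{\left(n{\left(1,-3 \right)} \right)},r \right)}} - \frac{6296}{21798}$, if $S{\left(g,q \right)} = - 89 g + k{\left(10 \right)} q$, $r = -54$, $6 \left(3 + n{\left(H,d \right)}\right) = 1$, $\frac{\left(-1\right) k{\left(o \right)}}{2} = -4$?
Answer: $\frac{2 \left(- 140086 \sqrt{102} + 270508449 i\right)}{10899 \left(- 3660 i + 89 \sqrt{102}\right)} \approx -12.808 + 3.0745 i$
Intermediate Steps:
$k{\left(o \right)} = 8$ ($k{\left(o \right)} = \left(-2\right) \left(-4\right) = 8$)
$n{\left(H,d \right)} = - \frac{17}{6}$ ($n{\left(H,d \right)} = -3 + \frac{1}{6} \cdot 1 = -3 + \frac{1}{6} = - \frac{17}{6}$)
$a{\left(P \right)} = 2 + \sqrt{P}$ ($a{\left(P \right)} = 2 + \frac{3 \sqrt{P}}{3} = 2 + \sqrt{P}$)
$S{\left(g,q \right)} = - 89 g + 8 q$
$\frac{8097}{S{\left(a{\left(n{\left(1,-3 \right)} \right)},r \right)}} - \frac{6296}{21798} = \frac{8097}{- 89 \left(2 + \sqrt{- \frac{17}{6}}\right) + 8 \left(-54\right)} - \frac{6296}{21798} = \frac{8097}{- 89 \left(2 + \frac{i \sqrt{102}}{6}\right) - 432} - \frac{3148}{10899} = \frac{8097}{\left(-178 - \frac{89 i \sqrt{102}}{6}\right) - 432} - \frac{3148}{10899} = \frac{8097}{-610 - \frac{89 i \sqrt{102}}{6}} - \frac{3148}{10899} = - \frac{3148}{10899} + \frac{8097}{-610 - \frac{89 i \sqrt{102}}{6}}$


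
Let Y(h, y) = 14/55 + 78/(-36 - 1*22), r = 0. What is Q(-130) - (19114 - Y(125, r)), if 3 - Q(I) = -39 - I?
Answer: -30628929/1595 ≈ -19203.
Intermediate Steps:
Y(h, y) = -1739/1595 (Y(h, y) = 14*(1/55) + 78/(-36 - 22) = 14/55 + 78/(-58) = 14/55 + 78*(-1/58) = 14/55 - 39/29 = -1739/1595)
Q(I) = 42 + I (Q(I) = 3 - (-39 - I) = 3 + (39 + I) = 42 + I)
Q(-130) - (19114 - Y(125, r)) = (42 - 130) - (19114 - 1*(-1739/1595)) = -88 - (19114 + 1739/1595) = -88 - 1*30488569/1595 = -88 - 30488569/1595 = -30628929/1595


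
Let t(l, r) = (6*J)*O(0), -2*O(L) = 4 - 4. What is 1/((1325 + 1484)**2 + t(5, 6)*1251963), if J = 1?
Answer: 1/7890481 ≈ 1.2673e-7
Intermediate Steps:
O(L) = 0 (O(L) = -(4 - 4)/2 = -1/2*0 = 0)
t(l, r) = 0 (t(l, r) = (6*1)*0 = 6*0 = 0)
1/((1325 + 1484)**2 + t(5, 6)*1251963) = 1/((1325 + 1484)**2 + 0*1251963) = 1/(2809**2 + 0) = 1/(7890481 + 0) = 1/7890481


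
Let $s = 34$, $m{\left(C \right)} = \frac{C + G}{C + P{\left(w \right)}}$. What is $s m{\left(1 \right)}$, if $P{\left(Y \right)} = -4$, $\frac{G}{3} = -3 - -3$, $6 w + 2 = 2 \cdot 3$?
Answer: $- \frac{34}{3} \approx -11.333$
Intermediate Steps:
$w = \frac{2}{3}$ ($w = - \frac{1}{3} + \frac{2 \cdot 3}{6} = - \frac{1}{3} + \frac{1}{6} \cdot 6 = - \frac{1}{3} + 1 = \frac{2}{3} \approx 0.66667$)
$G = 0$ ($G = 3 \left(-3 - -3\right) = 3 \left(-3 + 3\right) = 3 \cdot 0 = 0$)
$m{\left(C \right)} = \frac{C}{-4 + C}$ ($m{\left(C \right)} = \frac{C + 0}{C - 4} = \frac{C}{-4 + C}$)
$s m{\left(1 \right)} = 34 \cdot 1 \frac{1}{-4 + 1} = 34 \cdot 1 \frac{1}{-3} = 34 \cdot 1 \left(- \frac{1}{3}\right) = 34 \left(- \frac{1}{3}\right) = - \frac{34}{3}$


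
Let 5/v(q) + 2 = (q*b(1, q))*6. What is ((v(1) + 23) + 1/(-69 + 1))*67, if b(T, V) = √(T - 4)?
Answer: 1460399/952 - 1005*I*√3/56 ≈ 1534.0 - 31.084*I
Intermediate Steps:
b(T, V) = √(-4 + T)
v(q) = 5/(-2 + 6*I*q*√3) (v(q) = 5/(-2 + (q*√(-4 + 1))*6) = 5/(-2 + (q*√(-3))*6) = 5/(-2 + (q*(I*√3))*6) = 5/(-2 + (I*q*√3)*6) = 5/(-2 + 6*I*q*√3))
((v(1) + 23) + 1/(-69 + 1))*67 = ((5/(2*(-1 + 3*I*1*√3)) + 23) + 1/(-69 + 1))*67 = ((5/(2*(-1 + 3*I*√3)) + 23) + 1/(-68))*67 = ((23 + 5/(2*(-1 + 3*I*√3))) - 1/68)*67 = (1563/68 + 5/(2*(-1 + 3*I*√3)))*67 = 104721/68 + 335/(2*(-1 + 3*I*√3))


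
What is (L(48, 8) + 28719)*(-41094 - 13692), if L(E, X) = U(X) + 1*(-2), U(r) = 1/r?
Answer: -6293185641/4 ≈ -1.5733e+9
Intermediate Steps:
L(E, X) = -2 + 1/X (L(E, X) = 1/X + 1*(-2) = 1/X - 2 = -2 + 1/X)
(L(48, 8) + 28719)*(-41094 - 13692) = ((-2 + 1/8) + 28719)*(-41094 - 13692) = ((-2 + 1/8) + 28719)*(-54786) = (-15/8 + 28719)*(-54786) = (229737/8)*(-54786) = -6293185641/4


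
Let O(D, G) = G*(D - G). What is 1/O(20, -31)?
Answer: -1/1581 ≈ -0.00063251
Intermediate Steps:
1/O(20, -31) = 1/(-31*(20 - 1*(-31))) = 1/(-31*(20 + 31)) = 1/(-31*51) = 1/(-1581) = -1/1581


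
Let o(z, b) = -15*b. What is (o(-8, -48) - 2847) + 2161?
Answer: 34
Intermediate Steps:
(o(-8, -48) - 2847) + 2161 = (-15*(-48) - 2847) + 2161 = (720 - 2847) + 2161 = -2127 + 2161 = 34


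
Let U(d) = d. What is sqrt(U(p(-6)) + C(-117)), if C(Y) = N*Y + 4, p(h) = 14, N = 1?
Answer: 3*I*sqrt(11) ≈ 9.9499*I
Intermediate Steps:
C(Y) = 4 + Y (C(Y) = 1*Y + 4 = Y + 4 = 4 + Y)
sqrt(U(p(-6)) + C(-117)) = sqrt(14 + (4 - 117)) = sqrt(14 - 113) = sqrt(-99) = 3*I*sqrt(11)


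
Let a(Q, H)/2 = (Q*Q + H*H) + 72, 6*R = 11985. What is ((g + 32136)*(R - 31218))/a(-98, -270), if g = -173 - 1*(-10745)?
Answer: -623974557/82576 ≈ -7556.4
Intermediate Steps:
R = 3995/2 (R = (1/6)*11985 = 3995/2 ≈ 1997.5)
a(Q, H) = 144 + 2*H**2 + 2*Q**2 (a(Q, H) = 2*((Q*Q + H*H) + 72) = 2*((Q**2 + H**2) + 72) = 2*((H**2 + Q**2) + 72) = 2*(72 + H**2 + Q**2) = 144 + 2*H**2 + 2*Q**2)
g = 10572 (g = -173 + 10745 = 10572)
((g + 32136)*(R - 31218))/a(-98, -270) = ((10572 + 32136)*(3995/2 - 31218))/(144 + 2*(-270)**2 + 2*(-98)**2) = (42708*(-58441/2))/(144 + 2*72900 + 2*9604) = -1247949114/(144 + 145800 + 19208) = -1247949114/165152 = -1247949114*1/165152 = -623974557/82576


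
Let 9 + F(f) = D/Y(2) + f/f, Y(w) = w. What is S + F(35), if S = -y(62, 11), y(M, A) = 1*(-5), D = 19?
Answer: 13/2 ≈ 6.5000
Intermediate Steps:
y(M, A) = -5
F(f) = 3/2 (F(f) = -9 + (19/2 + f/f) = -9 + (19*(½) + 1) = -9 + (19/2 + 1) = -9 + 21/2 = 3/2)
S = 5 (S = -1*(-5) = 5)
S + F(35) = 5 + 3/2 = 13/2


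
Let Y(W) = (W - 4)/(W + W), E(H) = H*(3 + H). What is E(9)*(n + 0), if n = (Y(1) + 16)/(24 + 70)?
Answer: 783/47 ≈ 16.660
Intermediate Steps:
Y(W) = (-4 + W)/(2*W) (Y(W) = (-4 + W)/((2*W)) = (-4 + W)*(1/(2*W)) = (-4 + W)/(2*W))
n = 29/188 (n = ((½)*(-4 + 1)/1 + 16)/(24 + 70) = ((½)*1*(-3) + 16)/94 = (-3/2 + 16)*(1/94) = (29/2)*(1/94) = 29/188 ≈ 0.15426)
E(9)*(n + 0) = (9*(3 + 9))*(29/188 + 0) = (9*12)*(29/188) = 108*(29/188) = 783/47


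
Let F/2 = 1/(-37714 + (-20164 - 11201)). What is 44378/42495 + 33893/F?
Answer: -99493311686009/84990 ≈ -1.1706e+9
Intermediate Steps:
F = -2/69079 (F = 2/(-37714 + (-20164 - 11201)) = 2/(-37714 - 31365) = 2/(-69079) = 2*(-1/69079) = -2/69079 ≈ -2.8952e-5)
44378/42495 + 33893/F = 44378/42495 + 33893/(-2/69079) = 44378*(1/42495) + 33893*(-69079/2) = 44378/42495 - 2341294547/2 = -99493311686009/84990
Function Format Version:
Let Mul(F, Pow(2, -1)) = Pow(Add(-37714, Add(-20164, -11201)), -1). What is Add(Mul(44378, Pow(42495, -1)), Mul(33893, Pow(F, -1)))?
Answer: Rational(-99493311686009, 84990) ≈ -1.1706e+9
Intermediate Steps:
F = Rational(-2, 69079) (F = Mul(2, Pow(Add(-37714, Add(-20164, -11201)), -1)) = Mul(2, Pow(Add(-37714, -31365), -1)) = Mul(2, Pow(-69079, -1)) = Mul(2, Rational(-1, 69079)) = Rational(-2, 69079) ≈ -2.8952e-5)
Add(Mul(44378, Pow(42495, -1)), Mul(33893, Pow(F, -1))) = Add(Mul(44378, Pow(42495, -1)), Mul(33893, Pow(Rational(-2, 69079), -1))) = Add(Mul(44378, Rational(1, 42495)), Mul(33893, Rational(-69079, 2))) = Add(Rational(44378, 42495), Rational(-2341294547, 2)) = Rational(-99493311686009, 84990)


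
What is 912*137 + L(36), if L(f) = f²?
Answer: 126240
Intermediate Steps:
912*137 + L(36) = 912*137 + 36² = 124944 + 1296 = 126240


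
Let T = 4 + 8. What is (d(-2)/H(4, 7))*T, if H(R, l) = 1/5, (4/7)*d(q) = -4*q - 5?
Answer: 315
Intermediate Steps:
d(q) = -35/4 - 7*q (d(q) = 7*(-4*q - 5)/4 = 7*(-5 - 4*q)/4 = -35/4 - 7*q)
H(R, l) = ⅕
T = 12
(d(-2)/H(4, 7))*T = ((-35/4 - 7*(-2))/(⅕))*12 = ((-35/4 + 14)*5)*12 = ((21/4)*5)*12 = (105/4)*12 = 315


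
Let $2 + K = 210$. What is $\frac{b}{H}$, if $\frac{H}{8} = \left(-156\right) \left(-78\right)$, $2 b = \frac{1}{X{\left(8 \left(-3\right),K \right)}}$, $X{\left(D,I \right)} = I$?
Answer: $\frac{1}{40495104} \approx 2.4694 \cdot 10^{-8}$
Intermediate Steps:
$K = 208$ ($K = -2 + 210 = 208$)
$b = \frac{1}{416}$ ($b = \frac{1}{2 \cdot 208} = \frac{1}{2} \cdot \frac{1}{208} = \frac{1}{416} \approx 0.0024038$)
$H = 97344$ ($H = 8 \left(\left(-156\right) \left(-78\right)\right) = 8 \cdot 12168 = 97344$)
$\frac{b}{H} = \frac{1}{416 \cdot 97344} = \frac{1}{416} \cdot \frac{1}{97344} = \frac{1}{40495104}$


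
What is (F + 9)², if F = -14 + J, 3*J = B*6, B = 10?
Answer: 225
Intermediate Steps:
J = 20 (J = (10*6)/3 = (⅓)*60 = 20)
F = 6 (F = -14 + 20 = 6)
(F + 9)² = (6 + 9)² = 15² = 225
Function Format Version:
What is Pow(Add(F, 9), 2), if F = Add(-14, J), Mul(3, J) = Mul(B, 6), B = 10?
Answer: 225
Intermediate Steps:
J = 20 (J = Mul(Rational(1, 3), Mul(10, 6)) = Mul(Rational(1, 3), 60) = 20)
F = 6 (F = Add(-14, 20) = 6)
Pow(Add(F, 9), 2) = Pow(Add(6, 9), 2) = Pow(15, 2) = 225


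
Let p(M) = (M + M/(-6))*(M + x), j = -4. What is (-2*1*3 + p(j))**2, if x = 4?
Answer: 36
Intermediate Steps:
p(M) = 5*M*(4 + M)/6 (p(M) = (M + M/(-6))*(M + 4) = (M + M*(-1/6))*(4 + M) = (M - M/6)*(4 + M) = (5*M/6)*(4 + M) = 5*M*(4 + M)/6)
(-2*1*3 + p(j))**2 = (-2*1*3 + (5/6)*(-4)*(4 - 4))**2 = (-2*3 + (5/6)*(-4)*0)**2 = (-6 + 0)**2 = (-6)**2 = 36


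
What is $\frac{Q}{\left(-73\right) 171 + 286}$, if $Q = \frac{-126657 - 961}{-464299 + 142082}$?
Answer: $- \frac{127618}{3930080749} \approx -3.2472 \cdot 10^{-5}$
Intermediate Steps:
$Q = \frac{127618}{322217}$ ($Q = - \frac{127618}{-322217} = \left(-127618\right) \left(- \frac{1}{322217}\right) = \frac{127618}{322217} \approx 0.39606$)
$\frac{Q}{\left(-73\right) 171 + 286} = \frac{127618}{322217 \left(\left(-73\right) 171 + 286\right)} = \frac{127618}{322217 \left(-12483 + 286\right)} = \frac{127618}{322217 \left(-12197\right)} = \frac{127618}{322217} \left(- \frac{1}{12197}\right) = - \frac{127618}{3930080749}$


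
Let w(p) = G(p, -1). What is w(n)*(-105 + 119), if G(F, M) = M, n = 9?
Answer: -14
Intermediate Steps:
w(p) = -1
w(n)*(-105 + 119) = -(-105 + 119) = -1*14 = -14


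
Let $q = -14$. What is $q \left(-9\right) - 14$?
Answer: $112$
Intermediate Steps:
$q \left(-9\right) - 14 = \left(-14\right) \left(-9\right) - 14 = 126 - 14 = 112$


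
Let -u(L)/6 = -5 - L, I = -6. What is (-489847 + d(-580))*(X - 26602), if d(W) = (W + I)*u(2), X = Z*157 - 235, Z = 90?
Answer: 6537230513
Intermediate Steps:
u(L) = 30 + 6*L (u(L) = -6*(-5 - L) = 30 + 6*L)
X = 13895 (X = 90*157 - 235 = 14130 - 235 = 13895)
d(W) = -252 + 42*W (d(W) = (W - 6)*(30 + 6*2) = (-6 + W)*(30 + 12) = (-6 + W)*42 = -252 + 42*W)
(-489847 + d(-580))*(X - 26602) = (-489847 + (-252 + 42*(-580)))*(13895 - 26602) = (-489847 + (-252 - 24360))*(-12707) = (-489847 - 24612)*(-12707) = -514459*(-12707) = 6537230513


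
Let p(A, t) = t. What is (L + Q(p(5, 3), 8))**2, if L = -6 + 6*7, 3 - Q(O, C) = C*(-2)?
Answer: 3025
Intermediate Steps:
Q(O, C) = 3 + 2*C (Q(O, C) = 3 - C*(-2) = 3 - (-2)*C = 3 + 2*C)
L = 36 (L = -6 + 42 = 36)
(L + Q(p(5, 3), 8))**2 = (36 + (3 + 2*8))**2 = (36 + (3 + 16))**2 = (36 + 19)**2 = 55**2 = 3025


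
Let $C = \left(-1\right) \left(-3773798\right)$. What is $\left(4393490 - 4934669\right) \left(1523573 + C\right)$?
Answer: $-2866825940409$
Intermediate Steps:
$C = 3773798$
$\left(4393490 - 4934669\right) \left(1523573 + C\right) = \left(4393490 - 4934669\right) \left(1523573 + 3773798\right) = \left(-541179\right) 5297371 = -2866825940409$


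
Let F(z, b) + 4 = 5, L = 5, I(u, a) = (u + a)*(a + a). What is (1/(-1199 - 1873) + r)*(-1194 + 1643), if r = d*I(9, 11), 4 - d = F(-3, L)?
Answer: 1820712511/3072 ≈ 5.9268e+5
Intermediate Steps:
I(u, a) = 2*a*(a + u) (I(u, a) = (a + u)*(2*a) = 2*a*(a + u))
F(z, b) = 1 (F(z, b) = -4 + 5 = 1)
d = 3 (d = 4 - 1*1 = 4 - 1 = 3)
r = 1320 (r = 3*(2*11*(11 + 9)) = 3*(2*11*20) = 3*440 = 1320)
(1/(-1199 - 1873) + r)*(-1194 + 1643) = (1/(-1199 - 1873) + 1320)*(-1194 + 1643) = (1/(-3072) + 1320)*449 = (-1/3072 + 1320)*449 = (4055039/3072)*449 = 1820712511/3072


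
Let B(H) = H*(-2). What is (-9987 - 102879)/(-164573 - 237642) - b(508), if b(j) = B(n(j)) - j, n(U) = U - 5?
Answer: 609066376/402215 ≈ 1514.3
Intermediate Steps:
n(U) = -5 + U
B(H) = -2*H
b(j) = 10 - 3*j (b(j) = -2*(-5 + j) - j = (10 - 2*j) - j = 10 - 3*j)
(-9987 - 102879)/(-164573 - 237642) - b(508) = (-9987 - 102879)/(-164573 - 237642) - (10 - 3*508) = -112866/(-402215) - (10 - 1524) = -112866*(-1/402215) - 1*(-1514) = 112866/402215 + 1514 = 609066376/402215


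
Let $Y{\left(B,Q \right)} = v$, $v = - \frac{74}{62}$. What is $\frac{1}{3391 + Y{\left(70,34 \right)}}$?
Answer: $\frac{31}{105084} \approx 0.000295$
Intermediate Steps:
$v = - \frac{37}{31}$ ($v = \left(-74\right) \frac{1}{62} = - \frac{37}{31} \approx -1.1935$)
$Y{\left(B,Q \right)} = - \frac{37}{31}$
$\frac{1}{3391 + Y{\left(70,34 \right)}} = \frac{1}{3391 - \frac{37}{31}} = \frac{1}{\frac{105084}{31}} = \frac{31}{105084}$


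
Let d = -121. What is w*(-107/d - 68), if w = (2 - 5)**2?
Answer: -73089/121 ≈ -604.04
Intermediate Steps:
w = 9 (w = (-3)**2 = 9)
w*(-107/d - 68) = 9*(-107/(-121) - 68) = 9*(-107*(-1/121) - 68) = 9*(107/121 - 68) = 9*(-8121/121) = -73089/121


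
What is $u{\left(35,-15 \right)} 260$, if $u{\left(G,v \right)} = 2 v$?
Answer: $-7800$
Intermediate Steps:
$u{\left(35,-15 \right)} 260 = 2 \left(-15\right) 260 = \left(-30\right) 260 = -7800$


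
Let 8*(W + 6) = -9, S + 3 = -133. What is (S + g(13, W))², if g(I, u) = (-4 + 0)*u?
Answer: 46225/4 ≈ 11556.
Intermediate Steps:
S = -136 (S = -3 - 133 = -136)
W = -57/8 (W = -6 + (⅛)*(-9) = -6 - 9/8 = -57/8 ≈ -7.1250)
g(I, u) = -4*u
(S + g(13, W))² = (-136 - 4*(-57/8))² = (-136 + 57/2)² = (-215/2)² = 46225/4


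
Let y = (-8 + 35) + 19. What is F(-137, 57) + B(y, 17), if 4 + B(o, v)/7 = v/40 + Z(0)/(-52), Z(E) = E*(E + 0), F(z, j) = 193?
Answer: 6719/40 ≈ 167.98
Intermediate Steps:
y = 46 (y = 27 + 19 = 46)
Z(E) = E² (Z(E) = E*E = E²)
B(o, v) = -28 + 7*v/40 (B(o, v) = -28 + 7*(v/40 + 0²/(-52)) = -28 + 7*(v*(1/40) + 0*(-1/52)) = -28 + 7*(v/40 + 0) = -28 + 7*(v/40) = -28 + 7*v/40)
F(-137, 57) + B(y, 17) = 193 + (-28 + (7/40)*17) = 193 + (-28 + 119/40) = 193 - 1001/40 = 6719/40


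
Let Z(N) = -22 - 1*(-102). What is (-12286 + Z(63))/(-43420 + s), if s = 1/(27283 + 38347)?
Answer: 801079780/2849654599 ≈ 0.28111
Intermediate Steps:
s = 1/65630 ≈ 1.5237e-5
Z(N) = 80 (Z(N) = -22 + 102 = 80)
(-12286 + Z(63))/(-43420 + s) = (-12286 + 80)/(-43420 + 1/65630) = -12206/(-2849654599/65630) = -12206*(-65630/2849654599) = 801079780/2849654599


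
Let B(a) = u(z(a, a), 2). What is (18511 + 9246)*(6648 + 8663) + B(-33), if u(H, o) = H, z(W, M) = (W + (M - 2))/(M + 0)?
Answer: 14024585159/33 ≈ 4.2499e+8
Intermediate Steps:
z(W, M) = (-2 + M + W)/M (z(W, M) = (W + (-2 + M))/M = (-2 + M + W)/M)
B(a) = (-2 + 2*a)/a (B(a) = (-2 + a + a)/a = (-2 + 2*a)/a)
(18511 + 9246)*(6648 + 8663) + B(-33) = (18511 + 9246)*(6648 + 8663) + (2 - 2/(-33)) = 27757*15311 + (2 - 2*(-1/33)) = 424987427 + (2 + 2/33) = 424987427 + 68/33 = 14024585159/33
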